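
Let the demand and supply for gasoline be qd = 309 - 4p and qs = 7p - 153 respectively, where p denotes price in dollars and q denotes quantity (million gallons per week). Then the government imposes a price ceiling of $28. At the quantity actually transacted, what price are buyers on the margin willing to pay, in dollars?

66.5

In a free market, 309 - 4p = 7p - 153 gives the equilibrium p* = 42, q* = 141.
The ceiling of 28 is below the equilibrium price 42, so it binds.
At p = 28: qd = 309 - 4·28 = 197 and qs = 7·28 - 153 = 43.
Only 43 units reach the market. On the demand curve, the marginal buyer's willingness to pay at q = 43 is (309 - 43)/4 = 66.5.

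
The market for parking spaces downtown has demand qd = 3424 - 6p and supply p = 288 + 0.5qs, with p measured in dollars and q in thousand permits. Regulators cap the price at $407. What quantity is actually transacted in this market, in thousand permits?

Rearranging supply gives qs = 2p - 576. Equilibrium: 3424 - 6p = 2p - 576, so 4000 = 8p and p* = 500, q* = 424.
Because the ceiling (407) lies below the market-clearing price, it is binding.
At p = 407: qd = 3424 - 6·407 = 982 and qs = 2·407 - 576 = 238.
The quantity actually transacted is the short side, supply: 238.

238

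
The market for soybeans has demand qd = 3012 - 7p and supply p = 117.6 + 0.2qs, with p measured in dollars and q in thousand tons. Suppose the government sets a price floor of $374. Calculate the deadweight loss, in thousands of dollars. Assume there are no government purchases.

Rearranging supply gives qs = 5p - 588. Equilibrium: 3012 - 7p = 5p - 588, so 3600 = 12p and p* = 300, q* = 912.
Since 374 > 300, the floor is binding.
At p = 374: qd = 3012 - 7·374 = 394 and qs = 5·374 - 588 = 1282.
Quantity traded falls to 394. At q = 394 the demand price is (3012 - 394)/7 = 374 and the supply price is (588 + 394)/5 = 196.4.
Deadweight loss = ½ · (374 - 196.4) · (912 - 394) = ½ · 177.6 · 518 = 45998.4.

45998.4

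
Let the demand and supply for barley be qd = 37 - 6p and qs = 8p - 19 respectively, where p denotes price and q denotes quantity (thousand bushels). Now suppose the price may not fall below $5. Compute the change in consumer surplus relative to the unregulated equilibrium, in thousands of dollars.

-10

In a free market, 37 - 6p = 8p - 19 gives the equilibrium p* = 4, q* = 13.
Because the floor (5) lies above the market-clearing price, it is binding.
At p = 5: qd = 37 - 6·5 = 7 and qs = 8·5 - 19 = 21.
Consumer surplus without the control is ½ · (37/6 - 4) · 13 = 169/12.
With the floor, consumers buy 7 units at 5, so CS = ½ · (37/6 - 5) · 7 = 49/12.
Change in consumer surplus = 49/12 - 169/12 = -10.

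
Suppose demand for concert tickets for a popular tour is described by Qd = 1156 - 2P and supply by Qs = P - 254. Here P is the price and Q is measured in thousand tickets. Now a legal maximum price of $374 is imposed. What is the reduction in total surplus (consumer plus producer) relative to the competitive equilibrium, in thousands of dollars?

Equilibrium: 1156 - 2P = P - 254, so 1410 = 3P and P* = 470, Q* = 216.
The ceiling of 374 is below the equilibrium price 470, so it binds.
At P = 374: Qd = 1156 - 2·374 = 408 and Qs = 374 - 254 = 120.
Quantity traded falls to 120. At Q = 120 the demand price is (1156 - 120)/2 = 518 and the supply price is 254 + 120 = 374.
Deadweight loss = ½ · (518 - 374) · (216 - 120) = ½ · 144 · 96 = 6912.

6912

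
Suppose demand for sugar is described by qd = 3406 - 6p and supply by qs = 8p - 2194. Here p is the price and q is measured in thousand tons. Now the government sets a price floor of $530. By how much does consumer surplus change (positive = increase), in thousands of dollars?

Without the control the market clears where 3406 - 6p = 8p - 2194, i.e. p* = 400 and q* = 1006.
Since 530 > 400, the floor is binding.
At p = 530: qd = 3406 - 6·530 = 226 and qs = 8·530 - 2194 = 2046.
Consumer surplus without the control is ½ · (1703/3 - 400) · 1006 = 253009/3.
With the floor, consumers buy 226 units at 530, so CS = ½ · (1703/3 - 530) · 226 = 12769/3.
Change in consumer surplus = 12769/3 - 253009/3 = -80080.

-80080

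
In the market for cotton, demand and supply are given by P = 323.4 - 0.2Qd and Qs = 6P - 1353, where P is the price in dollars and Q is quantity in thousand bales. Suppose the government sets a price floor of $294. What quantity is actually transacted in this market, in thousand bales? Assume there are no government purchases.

147

Rearranging demand gives Qd = 1617 - 5P. In a free market, 1617 - 5P = 6P - 1353 gives the equilibrium P* = 270, Q* = 267.
The floor of 294 is above the equilibrium price 270, so it binds.
At P = 294: Qd = 1617 - 5·294 = 147 and Qs = 6·294 - 1353 = 411.
The quantity actually transacted is the short side, demand: 147.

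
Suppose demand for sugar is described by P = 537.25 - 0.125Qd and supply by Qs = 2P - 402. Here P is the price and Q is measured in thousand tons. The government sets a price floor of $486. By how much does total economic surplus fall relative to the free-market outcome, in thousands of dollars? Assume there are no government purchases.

Rearranging demand gives Qd = 4298 - 8P. Setting quantity demanded equal to quantity supplied, 4298 - 8P = 2P - 402, gives P* = 470 and Q* = 538.
Because the floor (486) lies above the market-clearing price, it is binding.
At P = 486: Qd = 4298 - 8·486 = 410 and Qs = 2·486 - 402 = 570.
Quantity traded falls to 410. At Q = 410 the demand price is (4298 - 410)/8 = 486 and the supply price is (402 + 410)/2 = 406.
Deadweight loss = ½ · (486 - 406) · (538 - 410) = ½ · 80 · 128 = 5120.

5120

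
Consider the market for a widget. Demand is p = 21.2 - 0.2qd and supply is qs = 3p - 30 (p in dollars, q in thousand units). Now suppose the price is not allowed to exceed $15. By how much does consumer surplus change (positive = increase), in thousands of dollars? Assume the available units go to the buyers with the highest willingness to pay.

26.4

Rearranging demand gives qd = 106 - 5p. Setting quantity demanded equal to quantity supplied, 106 - 5p = 3p - 30, gives p* = 17 and q* = 21.
Because the ceiling (15) lies below the market-clearing price, it is binding.
At p = 15: qd = 106 - 5·15 = 31 and qs = 3·15 - 30 = 15.
Consumer surplus without the control is ½ · (21.2 - 17) · 21 = 44.1.
With the ceiling, 15 units are sold at 15 (assume they go to the highest-value buyers). The demand price at q = 15 is 18.2, so CS = ½ · [(21.2 - 15) + (18.2 - 15)] · 15 = 70.5.
Change in consumer surplus = 70.5 - 44.1 = 26.4.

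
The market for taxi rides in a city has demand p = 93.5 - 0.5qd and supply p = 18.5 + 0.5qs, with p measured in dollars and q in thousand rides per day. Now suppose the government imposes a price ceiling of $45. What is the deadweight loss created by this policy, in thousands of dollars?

Rearranging demand gives qd = 187 - 2p; rearranging supply gives qs = 2p - 37. Without the control the market clears where 187 - 2p = 2p - 37, i.e. p* = 56 and q* = 75.
Because the ceiling (45) lies below the market-clearing price, it is binding.
At p = 45: qd = 187 - 2·45 = 97 and qs = 2·45 - 37 = 53.
Quantity traded falls to 53. At q = 53 the demand price is (187 - 53)/2 = 67 and the supply price is (37 + 53)/2 = 45.
Deadweight loss = ½ · (67 - 45) · (75 - 53) = ½ · 22 · 22 = 242.

242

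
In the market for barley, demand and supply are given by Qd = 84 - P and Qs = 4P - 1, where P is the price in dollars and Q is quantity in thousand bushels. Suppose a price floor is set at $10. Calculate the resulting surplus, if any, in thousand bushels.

Without the control the market clears where 84 - P = 4P - 1, i.e. P* = 17 and Q* = 67.
The floor of 10 is below the equilibrium price 17, so it is not binding; the market clears at P* = 17, Q* = 67.
Since the control does not bind, there is no surplus.

0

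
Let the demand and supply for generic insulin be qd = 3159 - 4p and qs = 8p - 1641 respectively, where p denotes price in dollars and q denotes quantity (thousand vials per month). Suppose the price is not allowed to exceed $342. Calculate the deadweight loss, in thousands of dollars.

Setting quantity demanded equal to quantity supplied, 3159 - 4p = 8p - 1641, gives p* = 400 and q* = 1559.
The ceiling of 342 is below the equilibrium price 400, so it binds.
At p = 342: qd = 3159 - 4·342 = 1791 and qs = 8·342 - 1641 = 1095.
Quantity traded falls to 1095. At q = 1095 the demand price is (3159 - 1095)/4 = 516 and the supply price is (1641 + 1095)/8 = 342.
Deadweight loss = ½ · (516 - 342) · (1559 - 1095) = ½ · 174 · 464 = 40368.

40368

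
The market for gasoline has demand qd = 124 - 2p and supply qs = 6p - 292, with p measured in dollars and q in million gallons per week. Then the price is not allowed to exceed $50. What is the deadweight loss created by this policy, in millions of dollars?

48

Without the control the market clears where 124 - 2p = 6p - 292, i.e. p* = 52 and q* = 20.
Since 50 < 52, the ceiling is binding.
At p = 50: qd = 124 - 2·50 = 24 and qs = 6·50 - 292 = 8.
Quantity traded falls to 8. At q = 8 the demand price is (124 - 8)/2 = 58 and the supply price is (292 + 8)/6 = 50.
Deadweight loss = ½ · (58 - 50) · (20 - 8) = ½ · 8 · 12 = 48.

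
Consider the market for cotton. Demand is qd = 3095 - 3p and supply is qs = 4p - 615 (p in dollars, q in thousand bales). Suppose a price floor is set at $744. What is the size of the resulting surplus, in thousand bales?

Without the control the market clears where 3095 - 3p = 4p - 615, i.e. p* = 530 and q* = 1505.
Because the floor (744) lies above the market-clearing price, it is binding.
At p = 744: qd = 3095 - 3·744 = 863 and qs = 4·744 - 615 = 2361.
Surplus = qs - qd = 2361 - 863 = 1498.

1498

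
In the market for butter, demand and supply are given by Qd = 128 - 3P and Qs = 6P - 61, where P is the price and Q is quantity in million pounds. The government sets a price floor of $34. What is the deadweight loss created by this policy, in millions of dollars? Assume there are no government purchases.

380.25

In a free market, 128 - 3P = 6P - 61 gives the equilibrium P* = 21, Q* = 65.
Because the floor (34) lies above the market-clearing price, it is binding.
At P = 34: Qd = 128 - 3·34 = 26 and Qs = 6·34 - 61 = 143.
Quantity traded falls to 26. At Q = 26 the demand price is (128 - 26)/3 = 34 and the supply price is (61 + 26)/6 = 14.5.
Deadweight loss = ½ · (34 - 14.5) · (65 - 26) = ½ · 19.5 · 39 = 380.25.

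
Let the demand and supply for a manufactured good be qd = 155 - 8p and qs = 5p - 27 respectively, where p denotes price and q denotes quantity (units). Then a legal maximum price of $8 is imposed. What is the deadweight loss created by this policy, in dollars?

Without the control the market clears where 155 - 8p = 5p - 27, i.e. p* = 14 and q* = 43.
The ceiling of 8 is below the equilibrium price 14, so it binds.
At p = 8: qd = 155 - 8·8 = 91 and qs = 5·8 - 27 = 13.
Quantity traded falls to 13. At q = 13 the demand price is (155 - 13)/8 = 17.75 and the supply price is (27 + 13)/5 = 8.
Deadweight loss = ½ · (17.75 - 8) · (43 - 13) = ½ · 9.75 · 30 = 146.25.

146.25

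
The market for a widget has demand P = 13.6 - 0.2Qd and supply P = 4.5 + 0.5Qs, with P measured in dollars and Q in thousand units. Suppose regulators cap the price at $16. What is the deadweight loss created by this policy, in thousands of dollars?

0

Rearranging demand gives Qd = 68 - 5P; rearranging supply gives Qs = 2P - 9. Equilibrium: 68 - 5P = 2P - 9, so 77 = 7P and P* = 11, Q* = 13.
Since 16 is above P* = 11, the ceiling does not bind and the free-market outcome prevails.
Since the control does not bind, no trades are prevented and deadweight loss is zero.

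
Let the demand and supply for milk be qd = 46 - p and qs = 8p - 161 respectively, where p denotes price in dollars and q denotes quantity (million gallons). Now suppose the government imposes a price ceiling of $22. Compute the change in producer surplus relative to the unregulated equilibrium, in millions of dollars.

-19

Equilibrium: 46 - p = 8p - 161, so 207 = 9p and p* = 23, q* = 23.
The ceiling of 22 is below the equilibrium price 23, so it binds.
At p = 22: qd = 46 - 22 = 24 and qs = 8·22 - 161 = 15.
Producer surplus without the control is ½ · (23 - 20.125) · 23 = 33.0625.
With the ceiling, producers sell 15 units at 22, so PS = ½ · (22 - 20.125) · 15 = 14.0625.
Change in producer surplus = 14.0625 - 33.0625 = -19.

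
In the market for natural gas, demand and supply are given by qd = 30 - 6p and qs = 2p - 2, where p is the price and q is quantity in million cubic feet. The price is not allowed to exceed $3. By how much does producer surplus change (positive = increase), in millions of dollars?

-5

Equilibrium: 30 - 6p = 2p - 2, so 32 = 8p and p* = 4, q* = 6.
The ceiling of 3 is below the equilibrium price 4, so it binds.
At p = 3: qd = 30 - 6·3 = 12 and qs = 2·3 - 2 = 4.
Producer surplus without the control is ½ · (4 - 1) · 6 = 9.
With the ceiling, producers sell 4 units at 3, so PS = ½ · (3 - 1) · 4 = 4.
Change in producer surplus = 4 - 9 = -5.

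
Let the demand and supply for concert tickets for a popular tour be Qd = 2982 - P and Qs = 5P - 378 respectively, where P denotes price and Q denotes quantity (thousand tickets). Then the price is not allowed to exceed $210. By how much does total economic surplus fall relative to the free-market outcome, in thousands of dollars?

Setting quantity demanded equal to quantity supplied, 2982 - P = 5P - 378, gives P* = 560 and Q* = 2422.
Because the ceiling (210) lies below the market-clearing price, it is binding.
At P = 210: Qd = 2982 - 210 = 2772 and Qs = 5·210 - 378 = 672.
Quantity traded falls to 672. At Q = 672 the demand price is 2982 - 672 = 2310 and the supply price is (378 + 672)/5 = 210.
Deadweight loss = ½ · (2310 - 210) · (2422 - 672) = ½ · 2100 · 1750 = 1837500.

1837500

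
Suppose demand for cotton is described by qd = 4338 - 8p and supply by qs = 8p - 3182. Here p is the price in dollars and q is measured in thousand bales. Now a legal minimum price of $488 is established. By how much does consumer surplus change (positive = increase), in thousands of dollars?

-9108

Setting quantity demanded equal to quantity supplied, 4338 - 8p = 8p - 3182, gives p* = 470 and q* = 578.
Since 488 > 470, the floor is binding.
At p = 488: qd = 4338 - 8·488 = 434 and qs = 8·488 - 3182 = 722.
Consumer surplus without the control is ½ · (542.25 - 470) · 578 = 20880.25.
With the floor, consumers buy 434 units at 488, so CS = ½ · (542.25 - 488) · 434 = 11772.25.
Change in consumer surplus = 11772.25 - 20880.25 = -9108.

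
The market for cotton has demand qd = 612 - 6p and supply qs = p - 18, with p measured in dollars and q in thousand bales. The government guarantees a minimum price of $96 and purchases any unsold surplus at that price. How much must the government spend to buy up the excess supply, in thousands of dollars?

Equilibrium: 612 - 6p = p - 18, so 630 = 7p and p* = 90, q* = 72.
Since 96 > 90, the floor is binding.
At p = 96: qd = 612 - 6·96 = 36 and qs = 96 - 18 = 78.
Surplus = qs - qd = 42.
Government expenditure = surplus × support price = 42 × 96 = 4032.

4032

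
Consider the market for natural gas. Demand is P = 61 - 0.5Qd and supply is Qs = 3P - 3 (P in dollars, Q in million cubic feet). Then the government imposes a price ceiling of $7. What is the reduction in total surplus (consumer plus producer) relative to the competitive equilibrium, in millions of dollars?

Rearranging demand gives Qd = 122 - 2P. Without the control the market clears where 122 - 2P = 3P - 3, i.e. P* = 25 and Q* = 72.
The ceiling of 7 is below the equilibrium price 25, so it binds.
At P = 7: Qd = 122 - 2·7 = 108 and Qs = 3·7 - 3 = 18.
Quantity traded falls to 18. At Q = 18 the demand price is (122 - 18)/2 = 52 and the supply price is (3 + 18)/3 = 7.
Deadweight loss = ½ · (52 - 7) · (72 - 18) = ½ · 45 · 54 = 1215.

1215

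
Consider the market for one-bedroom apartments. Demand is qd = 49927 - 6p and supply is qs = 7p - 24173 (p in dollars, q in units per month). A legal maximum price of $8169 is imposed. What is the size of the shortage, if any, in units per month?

Setting quantity demanded equal to quantity supplied, 49927 - 6p = 7p - 24173, gives p* = 5700 and q* = 15727.
The ceiling of 8169 is above the equilibrium price 5700, so it is not binding; the market clears at p* = 5700, q* = 15727.
Since the control does not bind, there is no shortage.

0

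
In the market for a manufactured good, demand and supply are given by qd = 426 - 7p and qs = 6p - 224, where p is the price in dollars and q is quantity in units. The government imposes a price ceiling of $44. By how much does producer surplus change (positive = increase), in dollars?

Equilibrium: 426 - 7p = 6p - 224, so 650 = 13p and p* = 50, q* = 76.
Since 44 < 50, the ceiling is binding.
At p = 44: qd = 426 - 7·44 = 118 and qs = 6·44 - 224 = 40.
Producer surplus without the control is ½ · (50 - 112/3) · 76 = 1444/3.
With the ceiling, producers sell 40 units at 44, so PS = ½ · (44 - 112/3) · 40 = 400/3.
Change in producer surplus = 400/3 - 1444/3 = -348.

-348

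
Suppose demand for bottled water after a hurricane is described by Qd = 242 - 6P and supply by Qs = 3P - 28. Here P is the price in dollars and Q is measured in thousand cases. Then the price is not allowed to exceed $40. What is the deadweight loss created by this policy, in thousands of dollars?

In a free market, 242 - 6P = 3P - 28 gives the equilibrium P* = 30, Q* = 62.
Since 40 is above P* = 30, the ceiling does not bind and the free-market outcome prevails.
Since the control does not bind, no trades are prevented and deadweight loss is zero.

0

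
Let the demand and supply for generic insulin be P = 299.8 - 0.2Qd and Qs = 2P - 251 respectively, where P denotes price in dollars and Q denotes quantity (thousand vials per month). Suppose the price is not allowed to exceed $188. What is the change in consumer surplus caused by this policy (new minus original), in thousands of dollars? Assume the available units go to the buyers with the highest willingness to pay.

Rearranging demand gives Qd = 1499 - 5P. Setting quantity demanded equal to quantity supplied, 1499 - 5P = 2P - 251, gives P* = 250 and Q* = 249.
The ceiling of 188 is below the equilibrium price 250, so it binds.
At P = 188: Qd = 1499 - 5·188 = 559 and Qs = 2·188 - 251 = 125.
Consumer surplus without the control is ½ · (299.8 - 250) · 249 = 6200.1.
With the ceiling, 125 units are sold at 188 (assume they go to the highest-value buyers). The demand price at Q = 125 is 274.8, so CS = ½ · [(299.8 - 188) + (274.8 - 188)] · 125 = 12412.5.
Change in consumer surplus = 12412.5 - 6200.1 = 6212.4.

6212.4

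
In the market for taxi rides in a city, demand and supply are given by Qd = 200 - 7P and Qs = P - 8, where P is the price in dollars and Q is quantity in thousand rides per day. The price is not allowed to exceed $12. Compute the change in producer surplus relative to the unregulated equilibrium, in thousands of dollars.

Without the control the market clears where 200 - 7P = P - 8, i.e. P* = 26 and Q* = 18.
Because the ceiling (12) lies below the market-clearing price, it is binding.
At P = 12: Qd = 200 - 7·12 = 116 and Qs = 12 - 8 = 4.
Producer surplus without the control is ½ · (26 - 8) · 18 = 162.
With the ceiling, producers sell 4 units at 12, so PS = ½ · (12 - 8) · 4 = 8.
Change in producer surplus = 8 - 162 = -154.

-154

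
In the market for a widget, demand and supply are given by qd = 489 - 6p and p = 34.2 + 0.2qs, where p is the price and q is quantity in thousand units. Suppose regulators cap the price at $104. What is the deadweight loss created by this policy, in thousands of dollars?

0

Rearranging supply gives qs = 5p - 171. Without the control the market clears where 489 - 6p = 5p - 171, i.e. p* = 60 and q* = 129.
Since 104 is above p* = 60, the ceiling does not bind and the free-market outcome prevails.
Since the control does not bind, no trades are prevented and deadweight loss is zero.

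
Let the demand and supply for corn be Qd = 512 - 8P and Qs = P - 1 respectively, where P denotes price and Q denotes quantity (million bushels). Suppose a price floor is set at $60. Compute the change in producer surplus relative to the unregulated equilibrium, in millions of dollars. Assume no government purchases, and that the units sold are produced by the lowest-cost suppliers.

-192

In a free market, 512 - 8P = P - 1 gives the equilibrium P* = 57, Q* = 56.
Because the floor (60) lies above the market-clearing price, it is binding.
At P = 60: Qd = 512 - 8·60 = 32 and Qs = 60 - 1 = 59.
Producer surplus without the control is ½ · (57 - 1) · 56 = 1568.
With the floor, 32 units are sold at 60. The supply price at Q = 32 is 33, so PS = ½ · [(60 - 1) + (60 - 33)] · 32 = 1376.
Change in producer surplus = 1376 - 1568 = -192.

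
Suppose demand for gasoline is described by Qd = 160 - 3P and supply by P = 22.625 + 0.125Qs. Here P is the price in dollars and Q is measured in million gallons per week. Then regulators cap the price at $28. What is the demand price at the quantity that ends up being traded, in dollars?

39

Rearranging supply gives Qs = 8P - 181. Equilibrium: 160 - 3P = 8P - 181, so 341 = 11P and P* = 31, Q* = 67.
Because the ceiling (28) lies below the market-clearing price, it is binding.
At P = 28: Qd = 160 - 3·28 = 76 and Qs = 8·28 - 181 = 43.
Only 43 units reach the market. On the demand curve, the marginal buyer's willingness to pay at Q = 43 is (160 - 43)/3 = 39.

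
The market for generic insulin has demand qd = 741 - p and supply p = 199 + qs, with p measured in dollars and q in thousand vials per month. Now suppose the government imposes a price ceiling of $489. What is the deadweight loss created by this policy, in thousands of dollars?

Rearranging supply gives qs = p - 199. In a free market, 741 - p = p - 199 gives the equilibrium p* = 470, q* = 271.
Since 489 is above p* = 470, the ceiling does not bind and the free-market outcome prevails.
Since the control does not bind, no trades are prevented and deadweight loss is zero.

0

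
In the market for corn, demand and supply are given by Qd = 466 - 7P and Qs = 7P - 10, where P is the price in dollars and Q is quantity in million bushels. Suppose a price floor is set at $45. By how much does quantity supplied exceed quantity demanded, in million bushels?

Setting quantity demanded equal to quantity supplied, 466 - 7P = 7P - 10, gives P* = 34 and Q* = 228.
The floor of 45 is above the equilibrium price 34, so it binds.
At P = 45: Qd = 466 - 7·45 = 151 and Qs = 7·45 - 10 = 305.
Surplus = Qs - Qd = 305 - 151 = 154.

154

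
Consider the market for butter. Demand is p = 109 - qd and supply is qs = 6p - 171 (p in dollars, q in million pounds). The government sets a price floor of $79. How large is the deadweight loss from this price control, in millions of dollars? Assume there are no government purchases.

887.25

Rearranging demand gives qd = 109 - p. Without the control the market clears where 109 - p = 6p - 171, i.e. p* = 40 and q* = 69.
Because the floor (79) lies above the market-clearing price, it is binding.
At p = 79: qd = 109 - 79 = 30 and qs = 6·79 - 171 = 303.
Quantity traded falls to 30. At q = 30 the demand price is 109 - 30 = 79 and the supply price is (171 + 30)/6 = 33.5.
Deadweight loss = ½ · (79 - 33.5) · (69 - 30) = ½ · 45.5 · 39 = 887.25.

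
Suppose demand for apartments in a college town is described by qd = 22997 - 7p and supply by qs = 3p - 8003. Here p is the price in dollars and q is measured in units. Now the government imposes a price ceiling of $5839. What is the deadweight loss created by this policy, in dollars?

Without the control the market clears where 22997 - 7p = 3p - 8003, i.e. p* = 3100 and q* = 1297.
The ceiling of 5839 is above the equilibrium price 3100, so it is not binding; the market clears at p* = 3100, q* = 1297.
Since the control does not bind, no trades are prevented and deadweight loss is zero.

0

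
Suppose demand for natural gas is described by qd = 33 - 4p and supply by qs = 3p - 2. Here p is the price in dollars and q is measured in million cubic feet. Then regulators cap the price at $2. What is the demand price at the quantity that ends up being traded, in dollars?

7.25

Equilibrium: 33 - 4p = 3p - 2, so 35 = 7p and p* = 5, q* = 13.
Since 2 < 5, the ceiling is binding.
At p = 2: qd = 33 - 4·2 = 25 and qs = 3·2 - 2 = 4.
Only 4 units reach the market. On the demand curve, the marginal buyer's willingness to pay at q = 4 is (33 - 4)/4 = 7.25.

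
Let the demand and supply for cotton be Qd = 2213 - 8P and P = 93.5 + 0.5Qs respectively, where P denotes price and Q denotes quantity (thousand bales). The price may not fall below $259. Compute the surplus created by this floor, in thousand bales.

190

Rearranging supply gives Qs = 2P - 187. Setting quantity demanded equal to quantity supplied, 2213 - 8P = 2P - 187, gives P* = 240 and Q* = 293.
The floor of 259 is above the equilibrium price 240, so it binds.
At P = 259: Qd = 2213 - 8·259 = 141 and Qs = 2·259 - 187 = 331.
Surplus = Qs - Qd = 331 - 141 = 190.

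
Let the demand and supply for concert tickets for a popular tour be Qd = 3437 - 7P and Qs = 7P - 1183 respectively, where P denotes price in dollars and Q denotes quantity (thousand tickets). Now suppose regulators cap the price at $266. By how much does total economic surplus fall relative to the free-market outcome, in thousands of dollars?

28672

In a free market, 3437 - 7P = 7P - 1183 gives the equilibrium P* = 330, Q* = 1127.
The ceiling of 266 is below the equilibrium price 330, so it binds.
At P = 266: Qd = 3437 - 7·266 = 1575 and Qs = 7·266 - 1183 = 679.
Quantity traded falls to 679. At Q = 679 the demand price is (3437 - 679)/7 = 394 and the supply price is (1183 + 679)/7 = 266.
Deadweight loss = ½ · (394 - 266) · (1127 - 679) = ½ · 128 · 448 = 28672.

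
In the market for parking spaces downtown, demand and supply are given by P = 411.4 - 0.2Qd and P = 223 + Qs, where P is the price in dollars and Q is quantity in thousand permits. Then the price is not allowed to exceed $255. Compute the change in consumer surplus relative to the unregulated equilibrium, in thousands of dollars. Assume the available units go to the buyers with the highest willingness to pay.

2437.5

Rearranging demand gives Qd = 2057 - 5P; rearranging supply gives Qs = P - 223. In a free market, 2057 - 5P = P - 223 gives the equilibrium P* = 380, Q* = 157.
The ceiling of 255 is below the equilibrium price 380, so it binds.
At P = 255: Qd = 2057 - 5·255 = 782 and Qs = 255 - 223 = 32.
Consumer surplus without the control is ½ · (411.4 - 380) · 157 = 2464.9.
With the ceiling, 32 units are sold at 255 (assume they go to the highest-value buyers). The demand price at Q = 32 is 405, so CS = ½ · [(411.4 - 255) + (405 - 255)] · 32 = 4902.4.
Change in consumer surplus = 4902.4 - 2464.9 = 2437.5.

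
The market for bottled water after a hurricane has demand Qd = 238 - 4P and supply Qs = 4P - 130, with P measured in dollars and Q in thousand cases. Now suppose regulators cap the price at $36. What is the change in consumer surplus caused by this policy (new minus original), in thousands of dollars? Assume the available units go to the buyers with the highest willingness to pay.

-60

Setting quantity demanded equal to quantity supplied, 238 - 4P = 4P - 130, gives P* = 46 and Q* = 54.
Since 36 < 46, the ceiling is binding.
At P = 36: Qd = 238 - 4·36 = 94 and Qs = 4·36 - 130 = 14.
Consumer surplus without the control is ½ · (59.5 - 46) · 54 = 364.5.
With the ceiling, 14 units are sold at 36 (assume they go to the highest-value buyers). The demand price at Q = 14 is 56, so CS = ½ · [(59.5 - 36) + (56 - 36)] · 14 = 304.5.
Change in consumer surplus = 304.5 - 364.5 = -60.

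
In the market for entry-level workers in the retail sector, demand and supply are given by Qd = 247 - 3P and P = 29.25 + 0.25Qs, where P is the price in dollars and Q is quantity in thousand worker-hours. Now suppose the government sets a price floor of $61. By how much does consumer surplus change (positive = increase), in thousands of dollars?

Rearranging supply gives Qs = 4P - 117. In a free market, 247 - 3P = 4P - 117 gives the equilibrium P* = 52, Q* = 91.
The floor of 61 is above the equilibrium price 52, so it binds.
At P = 61: Qd = 247 - 3·61 = 64 and Qs = 4·61 - 117 = 127.
Consumer surplus without the control is ½ · (247/3 - 52) · 91 = 8281/6.
With the floor, consumers buy 64 units at 61, so CS = ½ · (247/3 - 61) · 64 = 2048/3.
Change in consumer surplus = 2048/3 - 8281/6 = -697.5.

-697.5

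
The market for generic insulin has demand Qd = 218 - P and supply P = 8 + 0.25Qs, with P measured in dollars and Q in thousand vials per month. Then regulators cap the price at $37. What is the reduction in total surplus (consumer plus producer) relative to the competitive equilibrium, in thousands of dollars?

1690

Rearranging supply gives Qs = 4P - 32. Without the control the market clears where 218 - P = 4P - 32, i.e. P* = 50 and Q* = 168.
Because the ceiling (37) lies below the market-clearing price, it is binding.
At P = 37: Qd = 218 - 37 = 181 and Qs = 4·37 - 32 = 116.
Quantity traded falls to 116. At Q = 116 the demand price is 218 - 116 = 102 and the supply price is (32 + 116)/4 = 37.
Deadweight loss = ½ · (102 - 37) · (168 - 116) = ½ · 65 · 52 = 1690.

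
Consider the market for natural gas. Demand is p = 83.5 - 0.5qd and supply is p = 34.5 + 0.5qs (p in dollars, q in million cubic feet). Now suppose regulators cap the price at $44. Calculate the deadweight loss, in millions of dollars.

Rearranging demand gives qd = 167 - 2p; rearranging supply gives qs = 2p - 69. In a free market, 167 - 2p = 2p - 69 gives the equilibrium p* = 59, q* = 49.
Since 44 < 59, the ceiling is binding.
At p = 44: qd = 167 - 2·44 = 79 and qs = 2·44 - 69 = 19.
Quantity traded falls to 19. At q = 19 the demand price is (167 - 19)/2 = 74 and the supply price is (69 + 19)/2 = 44.
Deadweight loss = ½ · (74 - 44) · (49 - 19) = ½ · 30 · 30 = 450.

450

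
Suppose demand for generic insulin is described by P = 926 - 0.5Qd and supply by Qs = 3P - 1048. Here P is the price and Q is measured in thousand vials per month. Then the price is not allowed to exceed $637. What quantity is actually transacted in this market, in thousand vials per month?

692

Rearranging demand gives Qd = 1852 - 2P. In a free market, 1852 - 2P = 3P - 1048 gives the equilibrium P* = 580, Q* = 692.
The ceiling of 637 is above the equilibrium price 580, so it is not binding; the market clears at P* = 580, Q* = 692.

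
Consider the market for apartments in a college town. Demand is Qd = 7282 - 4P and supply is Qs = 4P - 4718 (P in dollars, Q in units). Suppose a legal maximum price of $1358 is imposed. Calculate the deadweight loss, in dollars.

80656

In a free market, 7282 - 4P = 4P - 4718 gives the equilibrium P* = 1500, Q* = 1282.
Because the ceiling (1358) lies below the market-clearing price, it is binding.
At P = 1358: Qd = 7282 - 4·1358 = 1850 and Qs = 4·1358 - 4718 = 714.
Quantity traded falls to 714. At Q = 714 the demand price is (7282 - 714)/4 = 1642 and the supply price is (4718 + 714)/4 = 1358.
Deadweight loss = ½ · (1642 - 1358) · (1282 - 714) = ½ · 284 · 568 = 80656.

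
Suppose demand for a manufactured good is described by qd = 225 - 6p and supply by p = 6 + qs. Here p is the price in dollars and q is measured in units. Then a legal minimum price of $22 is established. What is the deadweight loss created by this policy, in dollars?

Rearranging supply gives qs = p - 6. Setting quantity demanded equal to quantity supplied, 225 - 6p = p - 6, gives p* = 33 and q* = 27.
Since 22 is below p* = 33, the floor does not bind and the free-market outcome prevails.
Since the control does not bind, no trades are prevented and deadweight loss is zero.

0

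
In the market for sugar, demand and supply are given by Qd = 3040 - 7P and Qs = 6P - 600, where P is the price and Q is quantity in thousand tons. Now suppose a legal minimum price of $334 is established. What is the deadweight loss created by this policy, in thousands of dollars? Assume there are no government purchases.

Equilibrium: 3040 - 7P = 6P - 600, so 3640 = 13P and P* = 280, Q* = 1080.
Since 334 > 280, the floor is binding.
At P = 334: Qd = 3040 - 7·334 = 702 and Qs = 6·334 - 600 = 1404.
Quantity traded falls to 702. At Q = 702 the demand price is (3040 - 702)/7 = 334 and the supply price is (600 + 702)/6 = 217.
Deadweight loss = ½ · (334 - 217) · (1080 - 702) = ½ · 117 · 378 = 22113.

22113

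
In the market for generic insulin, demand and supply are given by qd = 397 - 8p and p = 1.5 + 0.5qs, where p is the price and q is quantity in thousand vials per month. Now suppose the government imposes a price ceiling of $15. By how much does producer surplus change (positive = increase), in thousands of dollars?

Rearranging supply gives qs = 2p - 3. Equilibrium: 397 - 8p = 2p - 3, so 400 = 10p and p* = 40, q* = 77.
The ceiling of 15 is below the equilibrium price 40, so it binds.
At p = 15: qd = 397 - 8·15 = 277 and qs = 2·15 - 3 = 27.
Producer surplus without the control is ½ · (40 - 1.5) · 77 = 1482.25.
With the ceiling, producers sell 27 units at 15, so PS = ½ · (15 - 1.5) · 27 = 182.25.
Change in producer surplus = 182.25 - 1482.25 = -1300.

-1300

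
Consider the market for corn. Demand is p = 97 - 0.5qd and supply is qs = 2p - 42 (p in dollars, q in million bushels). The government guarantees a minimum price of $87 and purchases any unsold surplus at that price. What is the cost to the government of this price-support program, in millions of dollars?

Rearranging demand gives qd = 194 - 2p. Without the control the market clears where 194 - 2p = 2p - 42, i.e. p* = 59 and q* = 76.
Because the floor (87) lies above the market-clearing price, it is binding.
At p = 87: qd = 194 - 2·87 = 20 and qs = 2·87 - 42 = 132.
Surplus = qs - qd = 112.
Government expenditure = surplus × support price = 112 × 87 = 9744.

9744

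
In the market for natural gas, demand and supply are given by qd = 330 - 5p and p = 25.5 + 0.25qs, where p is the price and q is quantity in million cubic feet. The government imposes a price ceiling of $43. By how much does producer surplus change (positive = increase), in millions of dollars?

Rearranging supply gives qs = 4p - 102. Without the control the market clears where 330 - 5p = 4p - 102, i.e. p* = 48 and q* = 90.
The ceiling of 43 is below the equilibrium price 48, so it binds.
At p = 43: qd = 330 - 5·43 = 115 and qs = 4·43 - 102 = 70.
Producer surplus without the control is ½ · (48 - 25.5) · 90 = 1012.5.
With the ceiling, producers sell 70 units at 43, so PS = ½ · (43 - 25.5) · 70 = 612.5.
Change in producer surplus = 612.5 - 1012.5 = -400.

-400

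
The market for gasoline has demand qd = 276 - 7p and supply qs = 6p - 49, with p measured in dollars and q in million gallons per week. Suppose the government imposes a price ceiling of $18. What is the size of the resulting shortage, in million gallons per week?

91

In a free market, 276 - 7p = 6p - 49 gives the equilibrium p* = 25, q* = 101.
The ceiling of 18 is below the equilibrium price 25, so it binds.
At p = 18: qd = 276 - 7·18 = 150 and qs = 6·18 - 49 = 59.
Shortage = qd - qs = 150 - 59 = 91.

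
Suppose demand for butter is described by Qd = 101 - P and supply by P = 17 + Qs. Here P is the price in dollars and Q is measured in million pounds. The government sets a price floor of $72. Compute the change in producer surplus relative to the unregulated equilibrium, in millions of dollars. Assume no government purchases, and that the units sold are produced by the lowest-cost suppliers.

292.5

Rearranging supply gives Qs = P - 17. Without the control the market clears where 101 - P = P - 17, i.e. P* = 59 and Q* = 42.
Because the floor (72) lies above the market-clearing price, it is binding.
At P = 72: Qd = 101 - 72 = 29 and Qs = 72 - 17 = 55.
Producer surplus without the control is ½ · (59 - 17) · 42 = 882.
With the floor, 29 units are sold at 72. The supply price at Q = 29 is 46, so PS = ½ · [(72 - 17) + (72 - 46)] · 29 = 1174.5.
Change in producer surplus = 1174.5 - 882 = 292.5.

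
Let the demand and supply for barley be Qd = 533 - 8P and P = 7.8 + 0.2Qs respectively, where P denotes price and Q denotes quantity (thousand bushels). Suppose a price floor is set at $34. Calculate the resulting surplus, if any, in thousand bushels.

0

Rearranging supply gives Qs = 5P - 39. Equilibrium: 533 - 8P = 5P - 39, so 572 = 13P and P* = 44, Q* = 181.
Since 34 is below P* = 44, the floor does not bind and the free-market outcome prevails.
Since the control does not bind, there is no surplus.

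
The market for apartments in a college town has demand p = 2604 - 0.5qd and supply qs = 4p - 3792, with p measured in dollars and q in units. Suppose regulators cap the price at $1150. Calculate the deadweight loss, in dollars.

735000

Rearranging demand gives qd = 5208 - 2p. Setting quantity demanded equal to quantity supplied, 5208 - 2p = 4p - 3792, gives p* = 1500 and q* = 2208.
The ceiling of 1150 is below the equilibrium price 1500, so it binds.
At p = 1150: qd = 5208 - 2·1150 = 2908 and qs = 4·1150 - 3792 = 808.
Quantity traded falls to 808. At q = 808 the demand price is (5208 - 808)/2 = 2200 and the supply price is (3792 + 808)/4 = 1150.
Deadweight loss = ½ · (2200 - 1150) · (2208 - 808) = ½ · 1050 · 1400 = 735000.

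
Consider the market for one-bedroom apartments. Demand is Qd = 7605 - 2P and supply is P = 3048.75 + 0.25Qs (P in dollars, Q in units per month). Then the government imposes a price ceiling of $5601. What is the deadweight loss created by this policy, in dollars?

Rearranging supply gives Qs = 4P - 12195. In a free market, 7605 - 2P = 4P - 12195 gives the equilibrium P* = 3300, Q* = 1005.
Since 5601 is above P* = 3300, the ceiling does not bind and the free-market outcome prevails.
Since the control does not bind, no trades are prevented and deadweight loss is zero.

0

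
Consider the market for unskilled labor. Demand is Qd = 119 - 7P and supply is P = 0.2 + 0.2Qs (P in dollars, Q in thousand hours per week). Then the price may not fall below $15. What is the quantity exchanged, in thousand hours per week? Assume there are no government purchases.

Rearranging supply gives Qs = 5P - 1. Setting quantity demanded equal to quantity supplied, 119 - 7P = 5P - 1, gives P* = 10 and Q* = 49.
Because the floor (15) lies above the market-clearing price, it is binding.
At P = 15: Qd = 119 - 7·15 = 14 and Qs = 5·15 - 1 = 74.
The quantity actually transacted is the short side, demand: 14.

14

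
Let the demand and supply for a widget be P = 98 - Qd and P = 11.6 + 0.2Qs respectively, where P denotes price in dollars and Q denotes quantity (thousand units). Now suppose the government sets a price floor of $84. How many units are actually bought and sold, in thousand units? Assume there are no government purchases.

14

Rearranging demand gives Qd = 98 - P; rearranging supply gives Qs = 5P - 58. Equilibrium: 98 - P = 5P - 58, so 156 = 6P and P* = 26, Q* = 72.
Since 84 > 26, the floor is binding.
At P = 84: Qd = 98 - 84 = 14 and Qs = 5·84 - 58 = 362.
The quantity actually transacted is the short side, demand: 14.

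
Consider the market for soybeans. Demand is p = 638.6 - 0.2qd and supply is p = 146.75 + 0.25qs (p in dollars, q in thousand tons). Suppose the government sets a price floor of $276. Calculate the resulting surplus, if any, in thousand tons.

0

Rearranging demand gives qd = 3193 - 5p; rearranging supply gives qs = 4p - 587. Without the control the market clears where 3193 - 5p = 4p - 587, i.e. p* = 420 and q* = 1093.
Since 276 is below p* = 420, the floor does not bind and the free-market outcome prevails.
Since the control does not bind, there is no surplus.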